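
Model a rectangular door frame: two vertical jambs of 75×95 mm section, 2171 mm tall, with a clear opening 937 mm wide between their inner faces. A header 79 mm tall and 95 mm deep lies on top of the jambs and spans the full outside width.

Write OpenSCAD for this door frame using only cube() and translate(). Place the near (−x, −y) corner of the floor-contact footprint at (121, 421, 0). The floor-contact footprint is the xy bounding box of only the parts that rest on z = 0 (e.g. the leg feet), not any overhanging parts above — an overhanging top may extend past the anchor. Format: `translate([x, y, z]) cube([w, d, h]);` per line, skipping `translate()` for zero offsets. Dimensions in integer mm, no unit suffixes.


translate([121, 421, 0]) cube([75, 95, 2171]);
translate([1133, 421, 0]) cube([75, 95, 2171]);
translate([121, 421, 2171]) cube([1087, 95, 79]);


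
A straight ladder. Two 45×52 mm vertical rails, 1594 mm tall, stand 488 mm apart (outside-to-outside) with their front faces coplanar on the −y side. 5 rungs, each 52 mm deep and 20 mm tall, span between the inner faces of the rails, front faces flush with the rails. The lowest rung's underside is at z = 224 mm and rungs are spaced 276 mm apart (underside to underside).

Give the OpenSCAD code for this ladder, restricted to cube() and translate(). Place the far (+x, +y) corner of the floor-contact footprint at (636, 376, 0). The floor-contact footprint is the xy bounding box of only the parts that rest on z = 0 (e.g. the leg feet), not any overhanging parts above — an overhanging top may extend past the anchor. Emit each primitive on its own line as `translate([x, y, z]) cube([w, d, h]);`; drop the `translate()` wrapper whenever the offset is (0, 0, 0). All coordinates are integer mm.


// rung span = 488 - 2*45 = 398
// rung[k] z = 224 + k*276
translate([148, 324, 0]) cube([45, 52, 1594]);
translate([591, 324, 0]) cube([45, 52, 1594]);
translate([193, 324, 224]) cube([398, 52, 20]);
translate([193, 324, 500]) cube([398, 52, 20]);
translate([193, 324, 776]) cube([398, 52, 20]);
translate([193, 324, 1052]) cube([398, 52, 20]);
translate([193, 324, 1328]) cube([398, 52, 20]);


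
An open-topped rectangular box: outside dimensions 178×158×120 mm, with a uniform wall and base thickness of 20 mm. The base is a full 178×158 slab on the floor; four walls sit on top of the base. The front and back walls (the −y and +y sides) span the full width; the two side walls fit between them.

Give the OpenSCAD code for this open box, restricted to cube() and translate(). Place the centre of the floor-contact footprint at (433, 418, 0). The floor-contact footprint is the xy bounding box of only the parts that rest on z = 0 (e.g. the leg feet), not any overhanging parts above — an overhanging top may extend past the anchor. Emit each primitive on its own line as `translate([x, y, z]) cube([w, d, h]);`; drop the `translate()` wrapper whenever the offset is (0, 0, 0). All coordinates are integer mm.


translate([344, 339, 0]) cube([178, 158, 20]);
translate([344, 339, 20]) cube([178, 20, 100]);
translate([344, 477, 20]) cube([178, 20, 100]);
translate([344, 359, 20]) cube([20, 118, 100]);
translate([502, 359, 20]) cube([20, 118, 100]);


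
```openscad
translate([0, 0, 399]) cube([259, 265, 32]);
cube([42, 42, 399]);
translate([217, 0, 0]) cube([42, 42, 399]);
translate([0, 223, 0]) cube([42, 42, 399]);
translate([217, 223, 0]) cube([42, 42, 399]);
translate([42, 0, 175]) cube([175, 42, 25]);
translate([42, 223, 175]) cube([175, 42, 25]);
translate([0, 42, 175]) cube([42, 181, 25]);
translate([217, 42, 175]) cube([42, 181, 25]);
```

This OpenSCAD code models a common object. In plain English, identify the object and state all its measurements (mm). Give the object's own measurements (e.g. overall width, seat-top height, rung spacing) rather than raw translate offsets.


A four-legged stool. The seat is a 259×265×32 mm slab whose top surface is at z = 431 mm; four square legs, each 42×42 mm in cross-section, run from the floor (z = 0) to the underside of the seat, each flush with a corner of the seat. Four stretchers, 42 mm wide and 25 mm tall, connect adjacent legs with their undersides at z = 175 mm, each running between the inner faces of the legs it joins and aligned with the legs' outer faces on the other axis.


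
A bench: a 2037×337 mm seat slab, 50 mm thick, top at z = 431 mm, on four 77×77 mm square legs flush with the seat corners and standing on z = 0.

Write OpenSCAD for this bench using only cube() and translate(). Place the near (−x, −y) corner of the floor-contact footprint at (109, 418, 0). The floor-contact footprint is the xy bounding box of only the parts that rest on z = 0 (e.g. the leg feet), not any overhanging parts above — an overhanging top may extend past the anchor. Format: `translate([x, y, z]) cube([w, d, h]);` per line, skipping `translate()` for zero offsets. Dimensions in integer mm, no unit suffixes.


translate([109, 418, 381]) cube([2037, 337, 50]);
translate([109, 418, 0]) cube([77, 77, 381]);
translate([109, 678, 0]) cube([77, 77, 381]);
translate([2069, 418, 0]) cube([77, 77, 381]);
translate([2069, 678, 0]) cube([77, 77, 381]);


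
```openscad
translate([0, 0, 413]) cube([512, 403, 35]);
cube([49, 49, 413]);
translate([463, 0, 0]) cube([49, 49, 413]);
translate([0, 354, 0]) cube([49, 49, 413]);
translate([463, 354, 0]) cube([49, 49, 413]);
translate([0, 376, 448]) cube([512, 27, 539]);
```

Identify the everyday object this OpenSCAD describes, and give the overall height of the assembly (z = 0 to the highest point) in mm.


A chair. The overall height is 987 mm.

A slab on four corner posts with a tall panel at the back — a chair. The seat slab sits at z = 413 with thickness 35, and the 539 mm backrest starts at the seat top, so the overall height is 413 + 35 + 539 = 987 mm.


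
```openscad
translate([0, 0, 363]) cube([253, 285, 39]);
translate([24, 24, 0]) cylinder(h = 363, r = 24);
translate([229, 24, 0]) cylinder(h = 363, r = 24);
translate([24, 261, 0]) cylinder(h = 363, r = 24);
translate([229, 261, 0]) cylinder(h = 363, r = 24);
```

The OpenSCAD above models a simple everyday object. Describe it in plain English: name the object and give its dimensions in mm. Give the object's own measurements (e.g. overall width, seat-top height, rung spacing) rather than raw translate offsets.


A simple wooden stool: a rectangular seat 253 mm (x) by 285 mm (y), 39 mm thick, top face at z = 402 mm, on four round legs, each 48 mm in diameter. The legs rest on z = 0, each leg's axis is inset half a diameter from the nearest pair of seat edges (so the leg's bounding box is flush with the corner).


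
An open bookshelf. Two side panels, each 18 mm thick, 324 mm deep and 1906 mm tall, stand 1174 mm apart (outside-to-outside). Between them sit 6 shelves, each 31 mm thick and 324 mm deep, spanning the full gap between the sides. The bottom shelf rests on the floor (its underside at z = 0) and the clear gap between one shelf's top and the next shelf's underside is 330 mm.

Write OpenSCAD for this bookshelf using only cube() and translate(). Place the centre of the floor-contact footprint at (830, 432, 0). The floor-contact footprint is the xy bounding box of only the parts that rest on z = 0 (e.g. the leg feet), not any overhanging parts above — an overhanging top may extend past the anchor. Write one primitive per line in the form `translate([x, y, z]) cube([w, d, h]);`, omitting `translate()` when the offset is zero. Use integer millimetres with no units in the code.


translate([243, 270, 0]) cube([18, 324, 1906]);
translate([1399, 270, 0]) cube([18, 324, 1906]);
translate([261, 270, 0]) cube([1138, 324, 31]);
translate([261, 270, 361]) cube([1138, 324, 31]);
translate([261, 270, 722]) cube([1138, 324, 31]);
translate([261, 270, 1083]) cube([1138, 324, 31]);
translate([261, 270, 1444]) cube([1138, 324, 31]);
translate([261, 270, 1805]) cube([1138, 324, 31]);


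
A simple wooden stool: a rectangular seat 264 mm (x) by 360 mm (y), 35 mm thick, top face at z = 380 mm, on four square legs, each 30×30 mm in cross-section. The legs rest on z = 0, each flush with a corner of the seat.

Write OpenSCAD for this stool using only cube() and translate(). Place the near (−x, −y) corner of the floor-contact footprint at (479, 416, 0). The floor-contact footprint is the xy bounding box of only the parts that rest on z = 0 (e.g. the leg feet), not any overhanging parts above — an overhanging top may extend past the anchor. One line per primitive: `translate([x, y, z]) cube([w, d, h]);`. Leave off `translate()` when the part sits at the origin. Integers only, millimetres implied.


translate([479, 416, 345]) cube([264, 360, 35]);
translate([479, 416, 0]) cube([30, 30, 345]);
translate([713, 416, 0]) cube([30, 30, 345]);
translate([479, 746, 0]) cube([30, 30, 345]);
translate([713, 746, 0]) cube([30, 30, 345]);


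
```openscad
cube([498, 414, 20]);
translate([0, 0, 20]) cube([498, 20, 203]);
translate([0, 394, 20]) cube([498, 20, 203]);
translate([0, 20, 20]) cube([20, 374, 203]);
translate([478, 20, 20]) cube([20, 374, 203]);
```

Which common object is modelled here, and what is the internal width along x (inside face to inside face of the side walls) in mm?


An open box. The internal width is 458 mm.

A 498×414 base slab with four walls standing on it — an open box. The base is 498 mm wide and the walls are 20 mm thick, so the internal width is 498 − 2 × 20 = 458 mm.


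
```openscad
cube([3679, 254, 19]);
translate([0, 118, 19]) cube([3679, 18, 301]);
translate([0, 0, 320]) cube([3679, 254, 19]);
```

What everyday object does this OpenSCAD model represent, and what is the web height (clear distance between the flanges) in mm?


An I-beam. The web height is 301 mm.

Two wide flanges with a thin centred web — an I-beam. Overall 339 mm minus two 19 mm flanges gives a web of 339 − 2·19 = 301 mm.


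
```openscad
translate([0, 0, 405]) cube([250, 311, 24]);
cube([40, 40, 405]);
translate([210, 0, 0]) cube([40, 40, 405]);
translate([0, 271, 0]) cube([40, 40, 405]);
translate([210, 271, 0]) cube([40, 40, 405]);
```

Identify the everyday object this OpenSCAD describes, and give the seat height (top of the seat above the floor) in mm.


A stool. The seat height is 429 mm.

A 250×311×24 slab at z = 405 on four corner posts — a stool. The seat top is 405 + 24 = 429 mm.


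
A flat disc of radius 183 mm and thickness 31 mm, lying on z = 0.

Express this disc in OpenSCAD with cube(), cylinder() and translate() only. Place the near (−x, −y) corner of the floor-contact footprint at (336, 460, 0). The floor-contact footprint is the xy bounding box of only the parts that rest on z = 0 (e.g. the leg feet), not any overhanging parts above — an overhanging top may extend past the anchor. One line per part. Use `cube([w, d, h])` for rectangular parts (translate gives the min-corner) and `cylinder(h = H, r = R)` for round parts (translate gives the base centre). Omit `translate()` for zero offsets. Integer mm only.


translate([519, 643, 0]) cylinder(h = 31, r = 183);


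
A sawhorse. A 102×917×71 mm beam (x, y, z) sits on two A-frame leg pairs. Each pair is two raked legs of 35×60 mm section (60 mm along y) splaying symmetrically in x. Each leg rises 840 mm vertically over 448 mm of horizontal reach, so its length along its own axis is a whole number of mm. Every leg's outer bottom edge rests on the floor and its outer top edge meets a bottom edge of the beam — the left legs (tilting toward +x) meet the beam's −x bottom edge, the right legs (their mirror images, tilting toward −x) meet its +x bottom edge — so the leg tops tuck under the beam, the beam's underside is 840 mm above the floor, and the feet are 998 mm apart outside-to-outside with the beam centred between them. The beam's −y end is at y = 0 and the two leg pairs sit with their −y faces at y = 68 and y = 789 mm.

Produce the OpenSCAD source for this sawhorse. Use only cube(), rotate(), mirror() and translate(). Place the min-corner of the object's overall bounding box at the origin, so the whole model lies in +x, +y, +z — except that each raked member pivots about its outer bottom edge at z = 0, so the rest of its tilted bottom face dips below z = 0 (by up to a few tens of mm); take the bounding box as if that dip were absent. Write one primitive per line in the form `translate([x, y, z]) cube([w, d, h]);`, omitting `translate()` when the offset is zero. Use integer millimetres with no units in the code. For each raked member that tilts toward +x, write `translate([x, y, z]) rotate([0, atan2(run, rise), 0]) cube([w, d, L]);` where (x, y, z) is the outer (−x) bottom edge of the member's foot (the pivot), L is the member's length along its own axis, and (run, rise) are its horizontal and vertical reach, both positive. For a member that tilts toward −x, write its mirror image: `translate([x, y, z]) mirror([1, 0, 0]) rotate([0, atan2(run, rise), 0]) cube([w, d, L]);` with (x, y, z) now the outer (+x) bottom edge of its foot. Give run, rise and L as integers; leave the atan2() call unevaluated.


// leg length = √(448² + 840²) = 952
// right-leg outer foot x = 2·448 + 102 = 998
// beam min-corner = (448, 0, 840)
translate([448, 0, 840]) cube([102, 917, 71]);
translate([0, 68, 0]) rotate([0, atan2(448, 840), 0]) cube([35, 60, 952]);
translate([998, 68, 0]) mirror([1, 0, 0]) rotate([0, atan2(448, 840), 0]) cube([35, 60, 952]);
translate([0, 789, 0]) rotate([0, atan2(448, 840), 0]) cube([35, 60, 952]);
translate([998, 789, 0]) mirror([1, 0, 0]) rotate([0, atan2(448, 840), 0]) cube([35, 60, 952]);


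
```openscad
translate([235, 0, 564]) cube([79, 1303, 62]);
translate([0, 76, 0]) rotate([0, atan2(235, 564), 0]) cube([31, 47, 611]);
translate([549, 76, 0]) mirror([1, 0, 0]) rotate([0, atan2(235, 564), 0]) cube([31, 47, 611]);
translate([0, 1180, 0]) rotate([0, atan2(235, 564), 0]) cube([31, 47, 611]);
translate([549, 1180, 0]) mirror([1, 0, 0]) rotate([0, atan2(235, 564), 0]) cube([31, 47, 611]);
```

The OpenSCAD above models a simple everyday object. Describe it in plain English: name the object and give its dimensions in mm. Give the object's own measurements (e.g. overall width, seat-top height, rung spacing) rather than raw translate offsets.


A sawhorse. A 79×1303×62 mm beam (x, y, z) sits on two A-frame leg pairs. Each pair is two raked legs of 31×47 mm section (47 mm along y) splaying symmetrically in x. Each leg rises 564 mm vertically over 235 mm of horizontal reach and is 611 mm long along its own axis. Every leg's outer bottom edge rests on the floor and its outer top edge meets a bottom edge of the beam — the left legs (tilting toward +x) meet the beam's −x bottom edge, the right legs (their mirror images, tilting toward −x) meet its +x bottom edge — so the leg tops tuck under the beam, the beam's underside is 564 mm above the floor, and the feet are 549 mm apart outside-to-outside with the beam centred between them. The two leg pairs are set in 76 mm from either end of the beam.


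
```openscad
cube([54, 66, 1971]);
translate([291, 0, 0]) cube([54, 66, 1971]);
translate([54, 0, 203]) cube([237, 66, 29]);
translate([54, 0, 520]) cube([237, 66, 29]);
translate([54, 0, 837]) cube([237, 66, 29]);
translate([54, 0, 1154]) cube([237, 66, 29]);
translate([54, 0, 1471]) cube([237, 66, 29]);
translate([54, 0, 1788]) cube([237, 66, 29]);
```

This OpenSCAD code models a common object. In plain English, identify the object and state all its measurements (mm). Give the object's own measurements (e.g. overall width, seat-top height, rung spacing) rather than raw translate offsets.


A straight ladder. Two 54×66 mm vertical rails, 1971 mm tall, stand 345 mm apart (outside-to-outside) with their front faces coplanar on the −y side. 6 rungs, each 66 mm deep and 29 mm tall, span between the inner faces of the rails, front faces flush with the rails. The lowest rung's underside is at z = 203 mm and rungs are spaced 317 mm apart (underside to underside).


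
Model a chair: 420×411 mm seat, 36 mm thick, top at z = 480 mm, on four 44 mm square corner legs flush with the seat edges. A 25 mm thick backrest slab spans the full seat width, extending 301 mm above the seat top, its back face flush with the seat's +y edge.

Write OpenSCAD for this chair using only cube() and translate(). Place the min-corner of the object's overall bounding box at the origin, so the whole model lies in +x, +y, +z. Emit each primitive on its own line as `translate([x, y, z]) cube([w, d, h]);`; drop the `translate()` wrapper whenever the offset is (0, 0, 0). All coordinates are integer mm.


translate([0, 0, 444]) cube([420, 411, 36]);
cube([44, 44, 444]);
translate([376, 0, 0]) cube([44, 44, 444]);
translate([0, 367, 0]) cube([44, 44, 444]);
translate([376, 367, 0]) cube([44, 44, 444]);
translate([0, 386, 480]) cube([420, 25, 301]);


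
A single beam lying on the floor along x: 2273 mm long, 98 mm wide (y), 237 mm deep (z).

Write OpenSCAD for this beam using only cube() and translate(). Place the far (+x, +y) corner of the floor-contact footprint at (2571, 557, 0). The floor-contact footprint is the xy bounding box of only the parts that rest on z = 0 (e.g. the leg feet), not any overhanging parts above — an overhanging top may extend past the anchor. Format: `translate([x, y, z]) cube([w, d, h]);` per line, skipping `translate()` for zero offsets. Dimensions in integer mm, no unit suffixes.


translate([298, 459, 0]) cube([2273, 98, 237]);


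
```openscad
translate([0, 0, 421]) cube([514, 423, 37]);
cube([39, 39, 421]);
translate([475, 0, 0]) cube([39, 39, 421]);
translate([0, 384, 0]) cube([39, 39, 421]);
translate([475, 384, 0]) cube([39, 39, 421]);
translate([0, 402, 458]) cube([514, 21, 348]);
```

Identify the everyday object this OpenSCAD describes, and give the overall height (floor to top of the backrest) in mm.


A chair. The overall height is 806 mm.

A slab on four corner posts with a tall panel at the back — a chair. The seat slab sits at z = 421 with thickness 37, and the 348 mm backrest starts at the seat top, so the overall height is 421 + 37 + 348 = 806 mm.


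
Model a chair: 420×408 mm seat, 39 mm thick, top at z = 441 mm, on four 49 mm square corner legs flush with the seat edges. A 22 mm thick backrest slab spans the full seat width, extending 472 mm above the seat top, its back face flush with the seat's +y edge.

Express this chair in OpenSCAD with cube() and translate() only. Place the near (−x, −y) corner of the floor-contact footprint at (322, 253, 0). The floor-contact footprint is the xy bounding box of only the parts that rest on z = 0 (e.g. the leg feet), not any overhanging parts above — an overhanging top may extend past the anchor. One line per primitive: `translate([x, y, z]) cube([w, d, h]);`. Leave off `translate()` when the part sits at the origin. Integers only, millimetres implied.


translate([322, 253, 402]) cube([420, 408, 39]);
translate([322, 253, 0]) cube([49, 49, 402]);
translate([693, 253, 0]) cube([49, 49, 402]);
translate([322, 612, 0]) cube([49, 49, 402]);
translate([693, 612, 0]) cube([49, 49, 402]);
translate([322, 639, 441]) cube([420, 22, 472]);


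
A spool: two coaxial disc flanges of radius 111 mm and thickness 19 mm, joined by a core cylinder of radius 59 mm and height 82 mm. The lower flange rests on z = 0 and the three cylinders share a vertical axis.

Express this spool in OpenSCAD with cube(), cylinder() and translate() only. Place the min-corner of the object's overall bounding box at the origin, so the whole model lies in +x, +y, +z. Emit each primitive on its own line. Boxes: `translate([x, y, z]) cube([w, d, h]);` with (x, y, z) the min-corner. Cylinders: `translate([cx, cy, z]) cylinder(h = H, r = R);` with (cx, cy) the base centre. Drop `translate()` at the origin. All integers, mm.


translate([111, 111, 0]) cylinder(h = 19, r = 111);
translate([111, 111, 19]) cylinder(h = 82, r = 59);
translate([111, 111, 101]) cylinder(h = 19, r = 111);


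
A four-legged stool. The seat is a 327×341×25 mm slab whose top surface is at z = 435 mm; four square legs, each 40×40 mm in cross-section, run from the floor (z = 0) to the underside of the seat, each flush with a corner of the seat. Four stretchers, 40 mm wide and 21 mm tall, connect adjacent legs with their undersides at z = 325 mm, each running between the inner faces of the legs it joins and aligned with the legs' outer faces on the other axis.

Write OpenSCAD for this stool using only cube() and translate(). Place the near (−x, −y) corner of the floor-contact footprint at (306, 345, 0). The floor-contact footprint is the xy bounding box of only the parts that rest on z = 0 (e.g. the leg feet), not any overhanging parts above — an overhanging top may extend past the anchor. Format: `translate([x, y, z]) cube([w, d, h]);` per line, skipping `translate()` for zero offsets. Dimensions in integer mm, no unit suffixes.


// leg_h = 435 - 25 = 410
// stretcher span = 327 - 2*40 = 247
translate([306, 345, 410]) cube([327, 341, 25]);
translate([306, 345, 0]) cube([40, 40, 410]);
translate([593, 345, 0]) cube([40, 40, 410]);
translate([306, 646, 0]) cube([40, 40, 410]);
translate([593, 646, 0]) cube([40, 40, 410]);
translate([346, 345, 325]) cube([247, 40, 21]);
translate([346, 646, 325]) cube([247, 40, 21]);
translate([306, 385, 325]) cube([40, 261, 21]);
translate([593, 385, 325]) cube([40, 261, 21]);


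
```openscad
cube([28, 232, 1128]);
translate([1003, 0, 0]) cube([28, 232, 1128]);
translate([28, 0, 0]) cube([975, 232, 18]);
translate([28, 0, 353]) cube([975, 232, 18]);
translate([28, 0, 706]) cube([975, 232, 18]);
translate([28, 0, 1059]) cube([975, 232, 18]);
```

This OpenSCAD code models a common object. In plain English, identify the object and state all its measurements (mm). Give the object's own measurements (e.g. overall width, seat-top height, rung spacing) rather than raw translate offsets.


An open bookshelf. Two side panels, each 28 mm thick, 232 mm deep and 1128 mm tall, stand 1031 mm apart (outside-to-outside). Between them sit 4 shelves, each 18 mm thick and 232 mm deep, spanning the full gap between the sides. The bottom shelf rests on the floor (its underside at z = 0) and the clear gap between one shelf's top and the next shelf's underside is 335 mm.


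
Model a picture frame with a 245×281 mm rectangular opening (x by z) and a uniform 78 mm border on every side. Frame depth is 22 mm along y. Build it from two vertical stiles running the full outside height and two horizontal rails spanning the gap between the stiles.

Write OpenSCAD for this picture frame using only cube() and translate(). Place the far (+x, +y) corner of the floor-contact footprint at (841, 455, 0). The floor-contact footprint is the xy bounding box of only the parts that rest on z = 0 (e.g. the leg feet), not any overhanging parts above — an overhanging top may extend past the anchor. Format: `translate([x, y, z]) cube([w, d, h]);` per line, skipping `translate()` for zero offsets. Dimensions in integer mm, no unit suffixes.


translate([440, 433, 0]) cube([78, 22, 437]);
translate([763, 433, 0]) cube([78, 22, 437]);
translate([518, 433, 0]) cube([245, 22, 78]);
translate([518, 433, 359]) cube([245, 22, 78]);


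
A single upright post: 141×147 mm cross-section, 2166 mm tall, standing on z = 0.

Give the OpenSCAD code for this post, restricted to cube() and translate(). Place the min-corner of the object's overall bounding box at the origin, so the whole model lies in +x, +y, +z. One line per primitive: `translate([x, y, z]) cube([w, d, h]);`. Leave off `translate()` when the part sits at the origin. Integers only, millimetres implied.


cube([141, 147, 2166]);


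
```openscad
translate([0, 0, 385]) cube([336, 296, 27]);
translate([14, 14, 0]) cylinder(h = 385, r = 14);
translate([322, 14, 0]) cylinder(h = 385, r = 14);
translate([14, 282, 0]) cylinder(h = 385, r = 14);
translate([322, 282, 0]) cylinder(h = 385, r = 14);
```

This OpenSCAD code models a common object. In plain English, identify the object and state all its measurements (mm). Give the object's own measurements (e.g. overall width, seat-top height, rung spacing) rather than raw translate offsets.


A four-legged stool. The seat is a 336×296×27 mm slab whose top surface is at z = 412 mm; four round legs, each 28 mm in diameter, run from the floor (z = 0) to the underside of the seat, each leg's axis is inset half a diameter from the nearest pair of seat edges (so the leg's bounding box is flush with the corner).


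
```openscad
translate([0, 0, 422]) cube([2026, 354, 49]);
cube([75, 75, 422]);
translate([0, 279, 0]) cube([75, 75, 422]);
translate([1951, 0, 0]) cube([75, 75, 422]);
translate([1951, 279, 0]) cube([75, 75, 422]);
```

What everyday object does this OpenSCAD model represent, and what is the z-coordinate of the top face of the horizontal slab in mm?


A bench. The seat-top height is 471 mm.

A long slab on four corner posts — a bench. The slab sits at z = 422 with thickness 49, so the top is 422 + 49 = 471 mm.


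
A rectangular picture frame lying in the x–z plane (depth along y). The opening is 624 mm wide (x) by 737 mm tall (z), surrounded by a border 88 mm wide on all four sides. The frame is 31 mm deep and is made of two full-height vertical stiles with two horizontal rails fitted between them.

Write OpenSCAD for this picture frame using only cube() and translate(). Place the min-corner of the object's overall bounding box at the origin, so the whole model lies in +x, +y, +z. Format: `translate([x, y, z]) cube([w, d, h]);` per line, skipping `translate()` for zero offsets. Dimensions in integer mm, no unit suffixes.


cube([88, 31, 913]);
translate([712, 0, 0]) cube([88, 31, 913]);
translate([88, 0, 0]) cube([624, 31, 88]);
translate([88, 0, 825]) cube([624, 31, 88]);


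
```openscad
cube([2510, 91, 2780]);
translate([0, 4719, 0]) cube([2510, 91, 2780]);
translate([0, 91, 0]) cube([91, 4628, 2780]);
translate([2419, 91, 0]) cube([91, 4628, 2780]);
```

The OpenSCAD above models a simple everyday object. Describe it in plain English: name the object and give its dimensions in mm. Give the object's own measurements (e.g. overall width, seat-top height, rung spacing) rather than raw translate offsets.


The wall frame of a small rectangular building: four walls, each 2780 mm tall and 91 mm thick, enclosing a footprint 2510 mm (x) by 4810 mm (y) outside-to-outside, with no floor or roof. The front and back walls (the −y and +y sides) span the full width; the two side walls fit between them.


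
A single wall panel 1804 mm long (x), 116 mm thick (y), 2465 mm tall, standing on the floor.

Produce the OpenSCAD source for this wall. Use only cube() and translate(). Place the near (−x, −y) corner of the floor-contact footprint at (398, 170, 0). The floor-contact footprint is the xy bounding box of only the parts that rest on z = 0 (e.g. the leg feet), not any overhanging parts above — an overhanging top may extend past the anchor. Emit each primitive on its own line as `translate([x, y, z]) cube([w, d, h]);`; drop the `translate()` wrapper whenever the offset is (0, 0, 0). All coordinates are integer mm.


translate([398, 170, 0]) cube([1804, 116, 2465]);


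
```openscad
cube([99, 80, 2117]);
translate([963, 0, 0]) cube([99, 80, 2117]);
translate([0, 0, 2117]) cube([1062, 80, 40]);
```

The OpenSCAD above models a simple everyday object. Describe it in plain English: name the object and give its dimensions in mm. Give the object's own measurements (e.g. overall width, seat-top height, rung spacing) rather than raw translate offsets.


A door frame. The clear opening is 864 mm wide and 2117 mm high. Two 99 mm wide jambs, 80 mm deep, stand either side of the opening from the floor to the top of the opening. A 40 mm thick head sits across the top of both jambs, spanning the full outside width of the frame.


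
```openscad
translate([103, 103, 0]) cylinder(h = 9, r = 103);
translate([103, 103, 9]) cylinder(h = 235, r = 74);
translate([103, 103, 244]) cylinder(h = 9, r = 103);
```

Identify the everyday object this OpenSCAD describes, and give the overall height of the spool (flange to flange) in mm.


A spool. The overall height is 253 mm.

Three coaxial cylinders, large–small–large — a spool. Two 9 mm flanges and a 235 mm core give 9 + 235 + 9 = 253 mm.


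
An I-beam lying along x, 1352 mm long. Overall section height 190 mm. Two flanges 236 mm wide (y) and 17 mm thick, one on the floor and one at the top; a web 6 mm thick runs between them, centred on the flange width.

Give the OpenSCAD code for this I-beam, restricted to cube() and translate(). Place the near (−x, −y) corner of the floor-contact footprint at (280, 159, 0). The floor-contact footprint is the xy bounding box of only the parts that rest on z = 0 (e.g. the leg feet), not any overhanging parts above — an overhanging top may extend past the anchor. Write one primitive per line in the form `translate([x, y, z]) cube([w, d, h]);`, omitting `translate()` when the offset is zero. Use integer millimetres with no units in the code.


translate([280, 159, 0]) cube([1352, 236, 17]);
translate([280, 274, 17]) cube([1352, 6, 156]);
translate([280, 159, 173]) cube([1352, 236, 17]);


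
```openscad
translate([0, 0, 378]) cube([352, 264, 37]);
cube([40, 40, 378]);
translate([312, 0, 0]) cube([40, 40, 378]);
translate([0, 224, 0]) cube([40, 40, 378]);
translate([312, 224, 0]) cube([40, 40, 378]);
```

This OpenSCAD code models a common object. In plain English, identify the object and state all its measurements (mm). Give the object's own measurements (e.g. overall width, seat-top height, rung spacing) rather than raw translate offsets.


A four-legged stool. The seat is a 352×264×37 mm slab whose top surface is at z = 415 mm; four square legs, each 40×40 mm in cross-section, run from the floor (z = 0) to the underside of the seat, each flush with a corner of the seat.


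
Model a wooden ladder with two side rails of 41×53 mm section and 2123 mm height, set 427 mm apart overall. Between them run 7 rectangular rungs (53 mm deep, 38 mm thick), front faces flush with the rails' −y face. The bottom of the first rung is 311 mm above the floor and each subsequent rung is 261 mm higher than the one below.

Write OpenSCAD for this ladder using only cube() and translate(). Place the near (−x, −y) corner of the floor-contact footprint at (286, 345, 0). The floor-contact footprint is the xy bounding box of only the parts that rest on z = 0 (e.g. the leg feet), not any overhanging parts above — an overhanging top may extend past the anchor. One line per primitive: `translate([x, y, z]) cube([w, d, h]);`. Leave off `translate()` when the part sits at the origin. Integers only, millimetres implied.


translate([286, 345, 0]) cube([41, 53, 2123]);
translate([672, 345, 0]) cube([41, 53, 2123]);
translate([327, 345, 311]) cube([345, 53, 38]);
translate([327, 345, 572]) cube([345, 53, 38]);
translate([327, 345, 833]) cube([345, 53, 38]);
translate([327, 345, 1094]) cube([345, 53, 38]);
translate([327, 345, 1355]) cube([345, 53, 38]);
translate([327, 345, 1616]) cube([345, 53, 38]);
translate([327, 345, 1877]) cube([345, 53, 38]);


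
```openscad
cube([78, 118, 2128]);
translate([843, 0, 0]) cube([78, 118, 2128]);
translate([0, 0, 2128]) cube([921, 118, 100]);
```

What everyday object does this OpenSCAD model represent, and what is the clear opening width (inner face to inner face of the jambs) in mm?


A door frame. The clear opening width is 765 mm.

Two 2128 mm tall posts with a header on top — a door frame. The left jamb is 78 mm wide at x = 0; the right jamb starts at x = 843. The clear opening is 843 − 78 = 765 mm.


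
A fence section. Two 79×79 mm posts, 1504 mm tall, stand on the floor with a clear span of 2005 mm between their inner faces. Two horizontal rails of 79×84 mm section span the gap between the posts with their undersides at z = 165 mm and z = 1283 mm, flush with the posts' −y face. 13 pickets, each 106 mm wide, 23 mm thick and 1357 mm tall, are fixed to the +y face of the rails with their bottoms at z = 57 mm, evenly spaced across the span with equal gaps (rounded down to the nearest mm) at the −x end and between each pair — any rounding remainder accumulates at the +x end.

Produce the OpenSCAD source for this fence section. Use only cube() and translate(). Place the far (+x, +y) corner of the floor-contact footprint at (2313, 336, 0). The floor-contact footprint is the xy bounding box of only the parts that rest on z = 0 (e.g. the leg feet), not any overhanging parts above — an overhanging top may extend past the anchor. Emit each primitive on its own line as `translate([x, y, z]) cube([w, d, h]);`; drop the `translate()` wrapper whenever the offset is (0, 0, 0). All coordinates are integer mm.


translate([150, 257, 0]) cube([79, 79, 1504]);
translate([2234, 257, 0]) cube([79, 79, 1504]);
translate([229, 257, 165]) cube([2005, 79, 84]);
translate([229, 257, 1283]) cube([2005, 79, 84]);
translate([273, 336, 57]) cube([106, 23, 1357]);
translate([423, 336, 57]) cube([106, 23, 1357]);
translate([573, 336, 57]) cube([106, 23, 1357]);
translate([723, 336, 57]) cube([106, 23, 1357]);
translate([873, 336, 57]) cube([106, 23, 1357]);
translate([1023, 336, 57]) cube([106, 23, 1357]);
translate([1173, 336, 57]) cube([106, 23, 1357]);
translate([1323, 336, 57]) cube([106, 23, 1357]);
translate([1473, 336, 57]) cube([106, 23, 1357]);
translate([1623, 336, 57]) cube([106, 23, 1357]);
translate([1773, 336, 57]) cube([106, 23, 1357]);
translate([1923, 336, 57]) cube([106, 23, 1357]);
translate([2073, 336, 57]) cube([106, 23, 1357]);


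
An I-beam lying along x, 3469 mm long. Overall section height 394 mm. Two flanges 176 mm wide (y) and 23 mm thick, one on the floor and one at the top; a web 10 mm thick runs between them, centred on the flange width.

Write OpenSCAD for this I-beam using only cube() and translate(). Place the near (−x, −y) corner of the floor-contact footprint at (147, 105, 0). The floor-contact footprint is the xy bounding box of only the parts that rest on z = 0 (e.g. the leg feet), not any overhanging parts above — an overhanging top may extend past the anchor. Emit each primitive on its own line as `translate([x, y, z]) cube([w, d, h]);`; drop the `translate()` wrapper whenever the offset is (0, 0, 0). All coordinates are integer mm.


translate([147, 105, 0]) cube([3469, 176, 23]);
translate([147, 188, 23]) cube([3469, 10, 348]);
translate([147, 105, 371]) cube([3469, 176, 23]);


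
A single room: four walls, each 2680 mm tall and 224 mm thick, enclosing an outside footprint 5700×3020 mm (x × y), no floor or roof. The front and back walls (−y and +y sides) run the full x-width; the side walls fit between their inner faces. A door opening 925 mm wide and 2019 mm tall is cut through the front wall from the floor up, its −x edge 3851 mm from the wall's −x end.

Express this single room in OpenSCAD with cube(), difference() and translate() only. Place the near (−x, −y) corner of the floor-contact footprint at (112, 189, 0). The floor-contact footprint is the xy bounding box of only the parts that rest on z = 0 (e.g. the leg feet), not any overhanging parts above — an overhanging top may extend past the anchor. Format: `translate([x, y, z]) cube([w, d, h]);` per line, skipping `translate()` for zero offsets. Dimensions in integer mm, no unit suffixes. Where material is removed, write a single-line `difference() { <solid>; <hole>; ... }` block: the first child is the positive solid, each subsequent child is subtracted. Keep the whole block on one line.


difference() { translate([112, 189, 0]) cube([5700, 224, 2680]); translate([3963, 189, 0]) cube([925, 224, 2019]); }
translate([112, 2985, 0]) cube([5700, 224, 2680]);
translate([112, 413, 0]) cube([224, 2572, 2680]);
translate([5588, 413, 0]) cube([224, 2572, 2680]);


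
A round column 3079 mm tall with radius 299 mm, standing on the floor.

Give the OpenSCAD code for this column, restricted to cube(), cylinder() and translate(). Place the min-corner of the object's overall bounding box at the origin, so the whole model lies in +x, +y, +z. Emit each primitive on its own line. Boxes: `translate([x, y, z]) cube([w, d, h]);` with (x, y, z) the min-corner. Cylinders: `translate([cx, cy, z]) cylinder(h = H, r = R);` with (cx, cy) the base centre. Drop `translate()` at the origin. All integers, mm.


translate([299, 299, 0]) cylinder(h = 3079, r = 299);


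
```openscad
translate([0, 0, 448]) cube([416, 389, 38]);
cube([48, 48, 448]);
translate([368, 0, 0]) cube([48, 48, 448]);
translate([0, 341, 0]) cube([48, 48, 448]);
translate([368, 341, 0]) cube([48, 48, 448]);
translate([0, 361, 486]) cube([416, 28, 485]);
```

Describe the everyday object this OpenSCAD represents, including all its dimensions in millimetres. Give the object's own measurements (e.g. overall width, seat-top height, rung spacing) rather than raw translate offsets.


A chair. The seat is a 416×389×38 mm slab with its top at z = 486 mm, on four 48×48 mm corner legs (flush with the seat edges, standing on z = 0). A flat backrest 28 mm thick, 485 mm tall, spans the full seat width and rises from the seat top along its +y edge, rear face flush with the rear of the seat.


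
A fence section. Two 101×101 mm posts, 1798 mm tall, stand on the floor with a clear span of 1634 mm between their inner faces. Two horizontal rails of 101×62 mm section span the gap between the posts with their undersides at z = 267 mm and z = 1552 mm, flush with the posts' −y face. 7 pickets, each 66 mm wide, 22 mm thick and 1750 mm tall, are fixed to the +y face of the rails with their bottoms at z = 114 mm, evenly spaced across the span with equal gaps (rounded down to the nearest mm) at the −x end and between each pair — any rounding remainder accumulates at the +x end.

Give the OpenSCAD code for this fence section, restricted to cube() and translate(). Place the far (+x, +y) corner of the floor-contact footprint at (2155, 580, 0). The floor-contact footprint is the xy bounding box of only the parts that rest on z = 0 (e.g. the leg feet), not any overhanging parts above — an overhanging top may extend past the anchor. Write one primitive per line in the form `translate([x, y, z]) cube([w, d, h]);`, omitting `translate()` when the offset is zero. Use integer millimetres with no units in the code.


translate([319, 479, 0]) cube([101, 101, 1798]);
translate([2054, 479, 0]) cube([101, 101, 1798]);
translate([420, 479, 267]) cube([1634, 101, 62]);
translate([420, 479, 1552]) cube([1634, 101, 62]);
translate([566, 580, 114]) cube([66, 22, 1750]);
translate([778, 580, 114]) cube([66, 22, 1750]);
translate([990, 580, 114]) cube([66, 22, 1750]);
translate([1202, 580, 114]) cube([66, 22, 1750]);
translate([1414, 580, 114]) cube([66, 22, 1750]);
translate([1626, 580, 114]) cube([66, 22, 1750]);
translate([1838, 580, 114]) cube([66, 22, 1750]);


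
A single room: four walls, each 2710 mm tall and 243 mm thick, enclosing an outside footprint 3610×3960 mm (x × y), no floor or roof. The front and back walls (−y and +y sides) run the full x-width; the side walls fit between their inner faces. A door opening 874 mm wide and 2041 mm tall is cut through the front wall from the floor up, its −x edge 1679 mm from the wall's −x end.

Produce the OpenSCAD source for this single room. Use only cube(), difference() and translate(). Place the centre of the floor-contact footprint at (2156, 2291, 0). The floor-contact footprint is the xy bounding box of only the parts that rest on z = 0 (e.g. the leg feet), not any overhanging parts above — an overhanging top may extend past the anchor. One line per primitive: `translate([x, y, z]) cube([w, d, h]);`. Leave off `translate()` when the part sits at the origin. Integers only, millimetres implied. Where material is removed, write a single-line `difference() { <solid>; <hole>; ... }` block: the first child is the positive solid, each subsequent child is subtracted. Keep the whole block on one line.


difference() { translate([351, 311, 0]) cube([3610, 243, 2710]); translate([2030, 311, 0]) cube([874, 243, 2041]); }
translate([351, 4028, 0]) cube([3610, 243, 2710]);
translate([351, 554, 0]) cube([243, 3474, 2710]);
translate([3718, 554, 0]) cube([243, 3474, 2710]);
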